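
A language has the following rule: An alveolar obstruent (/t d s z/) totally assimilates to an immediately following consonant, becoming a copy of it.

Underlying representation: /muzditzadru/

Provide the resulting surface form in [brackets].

[muddizzarru]

/z/ before /d/ → [d] (total assimilation)
/t/ before /z/ → [z] (total assimilation)
/d/ before /r/ → [r] (total assimilation)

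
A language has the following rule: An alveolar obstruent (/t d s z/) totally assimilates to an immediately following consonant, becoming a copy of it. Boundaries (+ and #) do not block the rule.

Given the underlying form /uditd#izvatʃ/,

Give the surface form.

[udidd#ivvatʃ]

/t/ before /d/ → [d] (total assimilation)
/z/ before /v/ → [v] (total assimilation)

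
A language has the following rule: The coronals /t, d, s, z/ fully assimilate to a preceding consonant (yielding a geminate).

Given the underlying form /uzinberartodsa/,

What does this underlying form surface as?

/t/ after /r/ → [r] (total assimilation)
/s/ after /d/ → [d] (total assimilation)

[uzinberarrodda]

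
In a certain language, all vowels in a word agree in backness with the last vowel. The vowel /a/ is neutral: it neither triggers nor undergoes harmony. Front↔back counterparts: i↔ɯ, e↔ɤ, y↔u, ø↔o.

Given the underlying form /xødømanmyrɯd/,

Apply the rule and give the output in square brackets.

/ø/ harmonizes with /ɯ/ ([+back]) → [o]
/ø/ harmonizes with /ɯ/ ([+back]) → [o]
/y/ harmonizes with /ɯ/ ([+back]) → [u]

[xodomanmurɯd]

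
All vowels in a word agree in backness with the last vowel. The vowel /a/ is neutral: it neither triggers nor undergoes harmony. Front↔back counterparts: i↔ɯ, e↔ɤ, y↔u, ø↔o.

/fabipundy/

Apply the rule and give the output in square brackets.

/u/ harmonizes with /y/ ([-back]) → [y]

[fabipyndy]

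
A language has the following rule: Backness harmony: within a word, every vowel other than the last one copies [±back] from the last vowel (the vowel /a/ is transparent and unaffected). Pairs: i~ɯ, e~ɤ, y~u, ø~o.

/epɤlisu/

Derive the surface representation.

/e/ harmonizes with /u/ ([+back]) → [ɤ]
/i/ harmonizes with /u/ ([+back]) → [ɯ]

[ɤpɤlɯsu]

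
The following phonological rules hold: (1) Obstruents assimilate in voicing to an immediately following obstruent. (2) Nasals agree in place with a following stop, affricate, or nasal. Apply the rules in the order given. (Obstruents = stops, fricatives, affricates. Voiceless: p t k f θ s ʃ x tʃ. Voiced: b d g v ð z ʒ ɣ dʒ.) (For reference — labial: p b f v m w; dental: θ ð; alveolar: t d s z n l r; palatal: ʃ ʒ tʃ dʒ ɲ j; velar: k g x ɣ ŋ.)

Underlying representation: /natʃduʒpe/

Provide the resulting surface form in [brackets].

Rule 1: /tʃ/ before /d/ (voiced) → [dʒ]
Rule 1: /ʒ/ before /p/ (voiceless) → [ʃ]
After rule 1: nadʒduʃpe
Rule 2: no segment meets the rule's conditions; no change.

[nadʒduʃpe]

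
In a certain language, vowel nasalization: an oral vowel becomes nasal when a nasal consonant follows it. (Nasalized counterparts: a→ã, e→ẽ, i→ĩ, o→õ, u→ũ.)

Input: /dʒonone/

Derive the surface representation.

/o/ before nasal /n/ → [õ]
/o/ before nasal /n/ → [õ]

[dʒõnõne]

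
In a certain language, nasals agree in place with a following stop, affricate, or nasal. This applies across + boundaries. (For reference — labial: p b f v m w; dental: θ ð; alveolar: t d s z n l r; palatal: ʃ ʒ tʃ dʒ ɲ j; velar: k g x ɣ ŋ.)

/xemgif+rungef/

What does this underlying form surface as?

[xeŋgif+ruŋgef]

/m/ before /g/ (velar) → [ŋ]
/n/ before /g/ (velar) → [ŋ]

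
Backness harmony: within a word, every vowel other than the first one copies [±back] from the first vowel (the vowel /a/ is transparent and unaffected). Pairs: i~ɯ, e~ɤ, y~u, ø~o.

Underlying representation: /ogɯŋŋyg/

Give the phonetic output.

[ogɯŋŋug]

/y/ harmonizes with /o/ ([+back]) → [u]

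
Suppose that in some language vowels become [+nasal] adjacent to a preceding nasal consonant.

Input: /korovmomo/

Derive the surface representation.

[korovmõmõ]

/o/ after nasal /m/ → [õ]
/o/ after nasal /m/ → [õ]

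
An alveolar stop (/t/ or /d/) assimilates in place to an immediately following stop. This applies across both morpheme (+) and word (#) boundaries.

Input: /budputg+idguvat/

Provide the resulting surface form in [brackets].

[bubpukg+igguvat]

/d/ before /p/ (labial) → [b]
/t/ before /g/ (velar) → [k]
/d/ before /g/ (velar) → [g]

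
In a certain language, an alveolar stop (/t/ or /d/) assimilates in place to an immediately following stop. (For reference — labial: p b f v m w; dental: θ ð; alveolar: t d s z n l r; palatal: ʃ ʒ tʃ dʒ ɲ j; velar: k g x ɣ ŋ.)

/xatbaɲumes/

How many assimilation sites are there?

1

/t/ before /b/ (labial) → [p]
1 segment changes.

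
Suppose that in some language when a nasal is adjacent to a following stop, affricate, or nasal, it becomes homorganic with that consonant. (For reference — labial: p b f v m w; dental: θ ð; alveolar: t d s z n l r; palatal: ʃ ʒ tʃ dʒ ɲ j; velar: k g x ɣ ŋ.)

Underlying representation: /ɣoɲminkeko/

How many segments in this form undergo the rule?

/ɲ/ before /m/ (labial) → [m]
/n/ before /k/ (velar) → [ŋ]
2 segments change.

2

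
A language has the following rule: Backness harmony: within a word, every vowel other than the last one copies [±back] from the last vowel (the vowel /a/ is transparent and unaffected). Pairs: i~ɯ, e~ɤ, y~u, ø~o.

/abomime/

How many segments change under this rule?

1

/o/ harmonizes with /e/ ([-back]) → [ø]
1 segment changes.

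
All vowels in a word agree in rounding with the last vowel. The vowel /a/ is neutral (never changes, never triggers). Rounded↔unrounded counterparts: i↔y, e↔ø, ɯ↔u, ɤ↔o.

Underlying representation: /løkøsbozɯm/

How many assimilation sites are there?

/ø/ harmonizes with /ɯ/ ([-round]) → [e]
/ø/ harmonizes with /ɯ/ ([-round]) → [e]
/o/ harmonizes with /ɯ/ ([-round]) → [ɤ]
3 segments change.

3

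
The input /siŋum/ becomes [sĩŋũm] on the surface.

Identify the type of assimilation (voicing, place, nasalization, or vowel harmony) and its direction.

nasalization, regressive

/i/→[ĩ] /u/→[ũ].
Each target copies a feature from the following segment, so the direction is regressive.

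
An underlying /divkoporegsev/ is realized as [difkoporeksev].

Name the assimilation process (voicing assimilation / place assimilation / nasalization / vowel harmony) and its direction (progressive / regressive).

voicing assimilation, regressive

/v/→[f] /g/→[k].
Each target copies a feature from the following segment, so the direction is regressive.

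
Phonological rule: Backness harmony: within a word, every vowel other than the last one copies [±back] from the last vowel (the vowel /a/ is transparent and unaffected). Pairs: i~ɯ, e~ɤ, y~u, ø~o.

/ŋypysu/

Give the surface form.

[ŋupusu]

/y/ harmonizes with /u/ ([+back]) → [u]
/y/ harmonizes with /u/ ([+back]) → [u]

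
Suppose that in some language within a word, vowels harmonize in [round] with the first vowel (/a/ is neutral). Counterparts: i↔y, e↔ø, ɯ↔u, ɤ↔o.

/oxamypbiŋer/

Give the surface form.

[oxamypbyŋør]

/i/ harmonizes with /o/ ([+round]) → [y]
/e/ harmonizes with /o/ ([+round]) → [ø]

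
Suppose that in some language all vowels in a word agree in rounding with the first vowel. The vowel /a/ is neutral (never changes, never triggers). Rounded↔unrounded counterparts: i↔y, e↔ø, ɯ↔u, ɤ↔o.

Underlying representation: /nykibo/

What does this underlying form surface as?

[nykybo]

/i/ harmonizes with /y/ ([+round]) → [y]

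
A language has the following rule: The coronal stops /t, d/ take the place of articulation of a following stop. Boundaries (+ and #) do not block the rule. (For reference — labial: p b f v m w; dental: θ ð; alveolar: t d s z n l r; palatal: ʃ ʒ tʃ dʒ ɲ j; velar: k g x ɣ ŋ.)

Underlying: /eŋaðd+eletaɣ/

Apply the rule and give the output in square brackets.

[eŋaðd+eletaɣ]

no segment meets the rule's conditions; no change.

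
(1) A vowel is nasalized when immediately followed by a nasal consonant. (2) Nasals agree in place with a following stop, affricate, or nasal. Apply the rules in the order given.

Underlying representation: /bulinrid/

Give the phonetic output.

[bulĩnrid]

Rule 1: /i/ before nasal /n/ → [ĩ]
After rule 1: bulĩnrid
Rule 2: no segment meets the rule's conditions; no change.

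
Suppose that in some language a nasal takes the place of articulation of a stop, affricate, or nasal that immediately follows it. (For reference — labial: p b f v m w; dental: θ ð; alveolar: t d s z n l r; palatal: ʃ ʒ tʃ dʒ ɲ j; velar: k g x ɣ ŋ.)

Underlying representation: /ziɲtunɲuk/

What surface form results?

/ɲ/ before /t/ (alveolar) → [n]
/n/ before /ɲ/ (palatal) → [ɲ]

[zintuɲɲuk]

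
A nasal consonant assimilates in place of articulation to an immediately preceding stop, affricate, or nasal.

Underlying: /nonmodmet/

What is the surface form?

/m/ after /n/ (alveolar) → [n]
/m/ after /d/ (alveolar) → [n]

[nonnodnet]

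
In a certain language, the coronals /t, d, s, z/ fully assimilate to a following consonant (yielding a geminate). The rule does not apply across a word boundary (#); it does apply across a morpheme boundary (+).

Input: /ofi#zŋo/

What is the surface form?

[ofi#ŋŋo]

/z/ before /ŋ/ → [ŋ] (total assimilation)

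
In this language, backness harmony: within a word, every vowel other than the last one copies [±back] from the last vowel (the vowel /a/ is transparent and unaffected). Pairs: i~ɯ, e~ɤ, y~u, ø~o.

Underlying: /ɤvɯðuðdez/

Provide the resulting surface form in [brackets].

[eviðyðdez]

/ɤ/ harmonizes with /e/ ([-back]) → [e]
/ɯ/ harmonizes with /e/ ([-back]) → [i]
/u/ harmonizes with /e/ ([-back]) → [y]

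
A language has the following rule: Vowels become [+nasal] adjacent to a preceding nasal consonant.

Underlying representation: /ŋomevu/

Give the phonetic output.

/o/ after nasal /ŋ/ → [õ]
/e/ after nasal /m/ → [ẽ]

[ŋõmẽvu]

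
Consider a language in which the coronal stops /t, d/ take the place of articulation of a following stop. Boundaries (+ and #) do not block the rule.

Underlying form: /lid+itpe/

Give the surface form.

/t/ before /p/ (labial) → [p]

[lid+ippe]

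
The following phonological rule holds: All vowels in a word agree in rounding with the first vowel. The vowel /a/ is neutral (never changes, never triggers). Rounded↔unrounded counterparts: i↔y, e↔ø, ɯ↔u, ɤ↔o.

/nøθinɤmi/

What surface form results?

/i/ harmonizes with /ø/ ([+round]) → [y]
/ɤ/ harmonizes with /ø/ ([+round]) → [o]
/i/ harmonizes with /ø/ ([+round]) → [y]

[nøθynomy]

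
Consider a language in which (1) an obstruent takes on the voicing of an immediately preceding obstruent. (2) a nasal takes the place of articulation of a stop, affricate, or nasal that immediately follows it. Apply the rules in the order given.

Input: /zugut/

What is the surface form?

[zugut]

Rule 1: no segment meets the rule's conditions; no change.
After rule 1: zugut
Rule 2: no segment meets the rule's conditions; no change.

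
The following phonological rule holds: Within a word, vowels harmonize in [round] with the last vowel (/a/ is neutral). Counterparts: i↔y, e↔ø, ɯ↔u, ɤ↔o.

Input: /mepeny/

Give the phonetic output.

[møpøny]

/e/ harmonizes with /y/ ([+round]) → [ø]
/e/ harmonizes with /y/ ([+round]) → [ø]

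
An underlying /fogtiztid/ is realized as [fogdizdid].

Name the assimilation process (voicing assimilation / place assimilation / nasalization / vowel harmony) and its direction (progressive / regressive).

voicing assimilation, progressive

/t/→[d] /t/→[d].
Each target copies a feature from the preceding segment, so the direction is progressive.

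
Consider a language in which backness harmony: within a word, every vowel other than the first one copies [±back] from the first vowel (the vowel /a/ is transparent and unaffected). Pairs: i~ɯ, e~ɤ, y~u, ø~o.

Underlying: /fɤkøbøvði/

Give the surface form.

[fɤkobovðɯ]

/ø/ harmonizes with /ɤ/ ([+back]) → [o]
/ø/ harmonizes with /ɤ/ ([+back]) → [o]
/i/ harmonizes with /ɤ/ ([+back]) → [ɯ]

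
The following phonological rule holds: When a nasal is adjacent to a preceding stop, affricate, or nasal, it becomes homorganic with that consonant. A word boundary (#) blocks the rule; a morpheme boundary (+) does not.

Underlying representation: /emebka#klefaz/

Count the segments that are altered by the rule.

No segment meets the rule's conditions.

0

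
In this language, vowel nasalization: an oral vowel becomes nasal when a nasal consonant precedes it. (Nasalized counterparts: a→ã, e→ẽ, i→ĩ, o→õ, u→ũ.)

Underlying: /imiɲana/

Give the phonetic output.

/i/ after nasal /m/ → [ĩ]
/a/ after nasal /ɲ/ → [ã]
/a/ after nasal /n/ → [ã]

[imĩɲãnã]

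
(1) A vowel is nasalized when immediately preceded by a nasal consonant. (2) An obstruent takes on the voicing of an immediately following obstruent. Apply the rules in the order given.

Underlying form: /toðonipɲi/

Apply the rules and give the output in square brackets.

Rule 1: /i/ after nasal /n/ → [ĩ]
Rule 1: /i/ after nasal /ɲ/ → [ĩ]
After rule 1: toðonĩpɲĩ
Rule 2: no segment meets the rule's conditions; no change.

[toðonĩpɲĩ]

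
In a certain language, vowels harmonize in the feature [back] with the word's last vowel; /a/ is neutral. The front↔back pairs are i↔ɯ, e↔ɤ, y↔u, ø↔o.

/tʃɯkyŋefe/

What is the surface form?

/ɯ/ harmonizes with /e/ ([-back]) → [i]

[tʃikyŋefe]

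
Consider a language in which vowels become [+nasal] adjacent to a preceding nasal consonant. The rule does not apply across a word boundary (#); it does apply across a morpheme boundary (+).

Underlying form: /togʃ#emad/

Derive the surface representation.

[togʃ#emãd]

/a/ after nasal /m/ → [ã]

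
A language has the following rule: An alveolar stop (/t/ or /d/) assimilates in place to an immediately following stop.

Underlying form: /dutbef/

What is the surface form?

/t/ before /b/ (labial) → [p]

[dupbef]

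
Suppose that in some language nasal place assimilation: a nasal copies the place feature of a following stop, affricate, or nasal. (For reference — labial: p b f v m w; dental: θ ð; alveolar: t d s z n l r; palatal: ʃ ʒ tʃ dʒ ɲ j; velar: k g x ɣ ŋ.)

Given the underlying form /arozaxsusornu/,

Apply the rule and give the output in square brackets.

[arozaxsusornu]

no segment meets the rule's conditions; no change.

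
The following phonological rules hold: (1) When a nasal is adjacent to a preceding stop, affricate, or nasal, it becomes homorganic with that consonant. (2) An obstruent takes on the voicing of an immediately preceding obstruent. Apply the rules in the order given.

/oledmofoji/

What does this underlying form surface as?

[olednofoji]

Rule 1: /m/ after /d/ (alveolar) → [n]
After rule 1: olednofoji
Rule 2: no segment meets the rule's conditions; no change.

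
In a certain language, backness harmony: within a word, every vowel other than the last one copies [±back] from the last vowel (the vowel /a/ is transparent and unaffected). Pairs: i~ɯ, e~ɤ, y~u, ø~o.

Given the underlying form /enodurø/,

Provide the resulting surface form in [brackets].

/o/ harmonizes with /ø/ ([-back]) → [ø]
/u/ harmonizes with /ø/ ([-back]) → [y]

[enødyrø]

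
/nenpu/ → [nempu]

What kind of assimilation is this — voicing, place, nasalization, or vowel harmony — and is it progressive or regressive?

/n/→[m].
Each target copies a feature from the following segment, so the direction is regressive.

place assimilation, regressive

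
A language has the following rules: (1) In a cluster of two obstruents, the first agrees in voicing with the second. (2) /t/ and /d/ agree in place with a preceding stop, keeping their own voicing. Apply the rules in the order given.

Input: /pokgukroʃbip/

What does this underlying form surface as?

[poggukroʒbip]

Rule 1: /k/ before /g/ (voiced) → [g]
Rule 1: /ʃ/ before /b/ (voiced) → [ʒ]
After rule 1: poggukroʒbip
Rule 2: no segment meets the rule's conditions; no change.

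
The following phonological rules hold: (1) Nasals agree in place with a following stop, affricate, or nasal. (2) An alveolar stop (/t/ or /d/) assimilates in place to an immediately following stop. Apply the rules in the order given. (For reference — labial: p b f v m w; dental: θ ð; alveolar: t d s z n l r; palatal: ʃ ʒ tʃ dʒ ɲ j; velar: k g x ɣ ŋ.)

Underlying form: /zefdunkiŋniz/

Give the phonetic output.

Rule 1: /n/ before /k/ (velar) → [ŋ]
Rule 1: /ŋ/ before /n/ (alveolar) → [n]
After rule 1: zefduŋkinniz
Rule 2: no segment meets the rule's conditions; no change.

[zefduŋkinniz]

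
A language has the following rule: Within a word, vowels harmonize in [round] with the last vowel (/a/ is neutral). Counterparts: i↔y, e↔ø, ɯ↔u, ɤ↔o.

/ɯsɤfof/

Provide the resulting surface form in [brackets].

[usofof]

/ɯ/ harmonizes with /o/ ([+round]) → [u]
/ɤ/ harmonizes with /o/ ([+round]) → [o]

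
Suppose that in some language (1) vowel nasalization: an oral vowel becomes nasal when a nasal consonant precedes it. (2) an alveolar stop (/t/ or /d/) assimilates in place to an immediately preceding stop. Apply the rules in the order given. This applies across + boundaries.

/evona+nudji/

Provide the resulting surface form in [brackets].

[evonã+nũdji]

Rule 1: /a/ after nasal /n/ → [ã]
Rule 1: /u/ after nasal /n/ → [ũ]
After rule 1: evonã+nũdji
Rule 2: no segment meets the rule's conditions; no change.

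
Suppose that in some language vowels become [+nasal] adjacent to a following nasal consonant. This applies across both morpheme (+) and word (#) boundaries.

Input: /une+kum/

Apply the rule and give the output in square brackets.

/u/ before nasal /n/ → [ũ]
/u/ before nasal /m/ → [ũ]

[ũne+kũm]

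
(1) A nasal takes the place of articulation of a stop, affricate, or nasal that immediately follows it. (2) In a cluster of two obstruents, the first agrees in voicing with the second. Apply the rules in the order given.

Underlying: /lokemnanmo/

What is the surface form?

Rule 1: /m/ before /n/ (alveolar) → [n]
Rule 1: /n/ before /m/ (labial) → [m]
After rule 1: lokennammo
Rule 2: no segment meets the rule's conditions; no change.

[lokennammo]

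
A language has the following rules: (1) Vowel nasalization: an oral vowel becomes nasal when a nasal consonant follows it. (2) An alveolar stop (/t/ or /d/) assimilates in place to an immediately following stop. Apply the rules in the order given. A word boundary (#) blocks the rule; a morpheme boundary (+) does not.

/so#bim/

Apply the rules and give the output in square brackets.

Rule 1: /i/ before nasal /m/ → [ĩ]
After rule 1: so#bĩm
Rule 2: no segment meets the rule's conditions; no change.

[so#bĩm]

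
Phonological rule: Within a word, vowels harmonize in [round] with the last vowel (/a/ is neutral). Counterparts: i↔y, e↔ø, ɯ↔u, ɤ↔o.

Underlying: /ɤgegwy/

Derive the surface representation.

[ogøgwy]

/ɤ/ harmonizes with /y/ ([+round]) → [o]
/e/ harmonizes with /y/ ([+round]) → [ø]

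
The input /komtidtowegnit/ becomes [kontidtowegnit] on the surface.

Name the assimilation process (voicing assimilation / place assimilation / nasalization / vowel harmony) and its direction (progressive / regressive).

place assimilation, regressive

/m/→[n].
Each target copies a feature from the following segment, so the direction is regressive.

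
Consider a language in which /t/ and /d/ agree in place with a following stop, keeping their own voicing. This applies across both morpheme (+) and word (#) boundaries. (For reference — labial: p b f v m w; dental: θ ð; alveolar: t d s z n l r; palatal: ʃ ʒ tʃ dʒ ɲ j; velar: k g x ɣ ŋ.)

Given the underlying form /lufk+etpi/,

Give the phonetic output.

/t/ before /p/ (labial) → [p]

[lufk+eppi]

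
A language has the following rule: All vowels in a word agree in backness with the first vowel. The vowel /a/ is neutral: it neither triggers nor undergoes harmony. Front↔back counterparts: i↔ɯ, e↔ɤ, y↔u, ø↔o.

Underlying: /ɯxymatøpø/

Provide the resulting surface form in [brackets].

/y/ harmonizes with /ɯ/ ([+back]) → [u]
/ø/ harmonizes with /ɯ/ ([+back]) → [o]
/ø/ harmonizes with /ɯ/ ([+back]) → [o]

[ɯxumatopo]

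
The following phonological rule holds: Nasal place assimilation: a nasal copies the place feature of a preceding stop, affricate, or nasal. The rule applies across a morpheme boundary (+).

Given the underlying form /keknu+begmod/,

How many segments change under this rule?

/n/ after /k/ (velar) → [ŋ]
/m/ after /g/ (velar) → [ŋ]
2 segments change.

2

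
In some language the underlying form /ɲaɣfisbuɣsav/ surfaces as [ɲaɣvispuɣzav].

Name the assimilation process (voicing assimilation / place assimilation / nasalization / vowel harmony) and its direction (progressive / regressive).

voicing assimilation, progressive

/f/→[v] /b/→[p] /s/→[z].
Each target copies a feature from the preceding segment, so the direction is progressive.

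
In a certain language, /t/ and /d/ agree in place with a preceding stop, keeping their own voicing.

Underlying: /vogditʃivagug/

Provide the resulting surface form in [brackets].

/d/ after /g/ (velar) → [g]

[voggitʃivagug]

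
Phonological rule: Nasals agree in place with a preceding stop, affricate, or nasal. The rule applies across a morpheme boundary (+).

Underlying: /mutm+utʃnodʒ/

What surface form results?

/m/ after /t/ (alveolar) → [n]
/n/ after /tʃ/ (palatal) → [ɲ]

[mutn+utʃɲodʒ]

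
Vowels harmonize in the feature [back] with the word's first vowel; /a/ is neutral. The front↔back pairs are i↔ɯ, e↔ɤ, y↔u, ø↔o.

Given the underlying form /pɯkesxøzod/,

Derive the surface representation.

/e/ harmonizes with /ɯ/ ([+back]) → [ɤ]
/ø/ harmonizes with /ɯ/ ([+back]) → [o]

[pɯkɤsxozod]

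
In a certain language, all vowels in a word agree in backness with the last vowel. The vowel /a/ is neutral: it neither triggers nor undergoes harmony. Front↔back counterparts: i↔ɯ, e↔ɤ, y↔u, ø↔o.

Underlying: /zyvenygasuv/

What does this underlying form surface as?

/y/ harmonizes with /u/ ([+back]) → [u]
/e/ harmonizes with /u/ ([+back]) → [ɤ]
/y/ harmonizes with /u/ ([+back]) → [u]

[zuvɤnugasuv]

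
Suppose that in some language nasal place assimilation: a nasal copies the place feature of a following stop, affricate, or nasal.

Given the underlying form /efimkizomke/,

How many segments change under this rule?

2

/m/ before /k/ (velar) → [ŋ]
/m/ before /k/ (velar) → [ŋ]
2 segments change.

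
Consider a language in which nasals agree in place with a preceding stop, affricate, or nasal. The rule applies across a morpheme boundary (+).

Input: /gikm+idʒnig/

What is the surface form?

/m/ after /k/ (velar) → [ŋ]
/n/ after /dʒ/ (palatal) → [ɲ]

[gikŋ+idʒɲig]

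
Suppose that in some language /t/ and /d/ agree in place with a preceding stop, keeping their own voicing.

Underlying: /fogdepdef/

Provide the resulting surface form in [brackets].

[foggepbef]

/d/ after /g/ (velar) → [g]
/d/ after /p/ (labial) → [b]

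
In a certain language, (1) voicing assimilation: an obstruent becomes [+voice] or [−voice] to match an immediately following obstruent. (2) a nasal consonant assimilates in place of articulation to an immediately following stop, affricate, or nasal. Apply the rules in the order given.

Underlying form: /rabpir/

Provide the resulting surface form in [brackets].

Rule 1: /b/ before /p/ (voiceless) → [p]
After rule 1: rappir
Rule 2: no segment meets the rule's conditions; no change.

[rappir]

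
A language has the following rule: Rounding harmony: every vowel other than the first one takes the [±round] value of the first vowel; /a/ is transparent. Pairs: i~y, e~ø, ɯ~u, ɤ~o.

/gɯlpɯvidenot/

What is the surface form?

[gɯlpɯvidenɤt]

/o/ harmonizes with /ɯ/ ([-round]) → [ɤ]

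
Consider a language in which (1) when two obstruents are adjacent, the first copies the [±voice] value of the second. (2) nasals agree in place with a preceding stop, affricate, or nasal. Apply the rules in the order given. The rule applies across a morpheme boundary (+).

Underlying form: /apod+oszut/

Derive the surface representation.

[apod+ozzut]

Rule 1: /s/ before /z/ (voiced) → [z]
After rule 1: apod+ozzut
Rule 2: no segment meets the rule's conditions; no change.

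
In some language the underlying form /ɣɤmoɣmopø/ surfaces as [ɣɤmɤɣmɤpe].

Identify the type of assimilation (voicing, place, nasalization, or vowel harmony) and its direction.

/o/→[ɤ] /o/→[ɤ] /ø/→[e].
Vowels agree with the first vowel, so the harmony is progressive.

vowel harmony, progressive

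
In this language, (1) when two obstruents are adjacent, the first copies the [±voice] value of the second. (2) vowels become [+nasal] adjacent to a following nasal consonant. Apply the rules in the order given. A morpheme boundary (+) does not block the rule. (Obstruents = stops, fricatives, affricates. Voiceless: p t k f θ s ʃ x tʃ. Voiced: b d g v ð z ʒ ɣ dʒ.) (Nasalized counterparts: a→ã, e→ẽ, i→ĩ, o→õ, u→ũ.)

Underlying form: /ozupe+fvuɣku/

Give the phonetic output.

[ozupe+vvuxku]

Rule 1: /f/ before /v/ (voiced) → [v]
Rule 1: /ɣ/ before /k/ (voiceless) → [x]
After rule 1: ozupe+vvuxku
Rule 2: no segment meets the rule's conditions; no change.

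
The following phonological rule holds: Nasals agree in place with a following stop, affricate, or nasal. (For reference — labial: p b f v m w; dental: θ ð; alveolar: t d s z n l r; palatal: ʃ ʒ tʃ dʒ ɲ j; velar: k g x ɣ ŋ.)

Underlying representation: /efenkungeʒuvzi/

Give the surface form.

/n/ before /k/ (velar) → [ŋ]
/n/ before /g/ (velar) → [ŋ]

[efeŋkuŋgeʒuvzi]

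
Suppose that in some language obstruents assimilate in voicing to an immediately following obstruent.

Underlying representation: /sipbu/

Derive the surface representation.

[sibbu]

/p/ before /b/ (voiced) → [b]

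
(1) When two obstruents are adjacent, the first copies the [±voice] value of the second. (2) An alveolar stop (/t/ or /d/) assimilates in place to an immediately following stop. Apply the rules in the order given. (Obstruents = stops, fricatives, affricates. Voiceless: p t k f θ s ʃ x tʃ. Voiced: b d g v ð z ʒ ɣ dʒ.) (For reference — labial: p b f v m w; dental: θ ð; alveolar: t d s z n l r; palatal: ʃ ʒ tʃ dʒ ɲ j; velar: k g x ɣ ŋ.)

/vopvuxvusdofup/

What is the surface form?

[vobvuɣvuzdofup]

Rule 1: /p/ before /v/ (voiced) → [b]
Rule 1: /x/ before /v/ (voiced) → [ɣ]
Rule 1: /s/ before /d/ (voiced) → [z]
After rule 1: vobvuɣvuzdofup
Rule 2: no segment meets the rule's conditions; no change.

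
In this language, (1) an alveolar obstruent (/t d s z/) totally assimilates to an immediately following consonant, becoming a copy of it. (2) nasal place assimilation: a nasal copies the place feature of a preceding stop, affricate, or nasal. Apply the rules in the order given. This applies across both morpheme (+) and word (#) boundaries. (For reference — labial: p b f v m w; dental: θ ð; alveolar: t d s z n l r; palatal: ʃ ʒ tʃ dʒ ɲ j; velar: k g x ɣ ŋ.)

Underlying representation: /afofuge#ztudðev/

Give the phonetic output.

Rule 1: /z/ before /t/ → [t] (total assimilation)
Rule 1: /d/ before /ð/ → [ð] (total assimilation)
After rule 1: afofuge#ttuððev
Rule 2: no segment meets the rule's conditions; no change.

[afofuge#ttuððev]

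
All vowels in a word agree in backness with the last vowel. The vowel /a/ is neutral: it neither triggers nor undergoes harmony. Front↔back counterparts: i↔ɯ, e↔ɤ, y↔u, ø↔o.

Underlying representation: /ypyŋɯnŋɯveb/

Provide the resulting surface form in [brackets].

[ypyŋinŋiveb]

/ɯ/ harmonizes with /e/ ([-back]) → [i]
/ɯ/ harmonizes with /e/ ([-back]) → [i]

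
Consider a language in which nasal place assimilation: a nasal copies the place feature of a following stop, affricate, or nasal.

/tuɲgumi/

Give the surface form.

[tuŋgumi]

/ɲ/ before /g/ (velar) → [ŋ]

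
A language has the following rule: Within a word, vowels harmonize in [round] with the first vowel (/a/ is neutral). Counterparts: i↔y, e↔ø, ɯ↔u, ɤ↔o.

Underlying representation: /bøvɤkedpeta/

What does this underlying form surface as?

/ɤ/ harmonizes with /ø/ ([+round]) → [o]
/e/ harmonizes with /ø/ ([+round]) → [ø]
/e/ harmonizes with /ø/ ([+round]) → [ø]

[bøvokødpøta]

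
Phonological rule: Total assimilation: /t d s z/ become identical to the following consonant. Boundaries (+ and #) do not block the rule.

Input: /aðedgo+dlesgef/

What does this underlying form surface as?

[aðeggo+lleggef]

/d/ before /g/ → [g] (total assimilation)
/d/ before /l/ → [l] (total assimilation)
/s/ before /g/ → [g] (total assimilation)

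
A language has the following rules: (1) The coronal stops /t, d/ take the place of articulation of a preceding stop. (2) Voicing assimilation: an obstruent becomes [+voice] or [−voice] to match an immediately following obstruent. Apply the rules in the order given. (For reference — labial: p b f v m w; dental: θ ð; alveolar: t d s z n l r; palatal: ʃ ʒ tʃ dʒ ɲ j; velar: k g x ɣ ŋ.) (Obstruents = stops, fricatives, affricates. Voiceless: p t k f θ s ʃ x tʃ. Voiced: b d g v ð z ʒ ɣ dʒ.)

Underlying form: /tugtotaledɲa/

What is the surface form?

Rule 1: /t/ after /g/ (velar) → [k]
After rule 1: tugkotaledɲa
Rule 2: /g/ before /k/ (voiceless) → [k]

[tukkotaledɲa]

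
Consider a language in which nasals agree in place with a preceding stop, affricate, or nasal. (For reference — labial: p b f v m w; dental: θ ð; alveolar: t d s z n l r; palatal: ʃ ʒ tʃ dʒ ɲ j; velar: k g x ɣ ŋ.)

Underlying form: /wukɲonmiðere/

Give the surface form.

[wukŋonniðere]

/ɲ/ after /k/ (velar) → [ŋ]
/m/ after /n/ (alveolar) → [n]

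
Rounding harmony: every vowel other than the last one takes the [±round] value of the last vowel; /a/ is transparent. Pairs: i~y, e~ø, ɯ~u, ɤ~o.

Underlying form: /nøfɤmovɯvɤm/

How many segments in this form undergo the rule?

/ø/ harmonizes with /ɤ/ ([-round]) → [e]
/o/ harmonizes with /ɤ/ ([-round]) → [ɤ]
2 segments change.

2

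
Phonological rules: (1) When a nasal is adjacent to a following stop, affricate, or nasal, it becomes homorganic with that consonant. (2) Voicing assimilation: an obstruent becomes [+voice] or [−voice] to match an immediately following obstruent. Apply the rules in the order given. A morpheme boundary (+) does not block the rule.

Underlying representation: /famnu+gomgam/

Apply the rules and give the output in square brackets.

[fannu+goŋgam]

Rule 1: /m/ before /n/ (alveolar) → [n]
Rule 1: /m/ before /g/ (velar) → [ŋ]
After rule 1: fannu+goŋgam
Rule 2: no segment meets the rule's conditions; no change.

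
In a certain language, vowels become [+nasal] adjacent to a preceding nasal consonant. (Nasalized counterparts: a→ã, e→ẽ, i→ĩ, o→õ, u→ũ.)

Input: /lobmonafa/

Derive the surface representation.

/o/ after nasal /m/ → [õ]
/a/ after nasal /n/ → [ã]

[lobmõnãfa]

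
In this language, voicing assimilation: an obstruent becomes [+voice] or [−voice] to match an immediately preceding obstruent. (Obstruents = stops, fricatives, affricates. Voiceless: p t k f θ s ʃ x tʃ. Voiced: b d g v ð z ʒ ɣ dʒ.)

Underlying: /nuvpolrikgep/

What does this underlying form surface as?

[nuvbolrikkep]

/p/ after /v/ (voiced) → [b]
/g/ after /k/ (voiceless) → [k]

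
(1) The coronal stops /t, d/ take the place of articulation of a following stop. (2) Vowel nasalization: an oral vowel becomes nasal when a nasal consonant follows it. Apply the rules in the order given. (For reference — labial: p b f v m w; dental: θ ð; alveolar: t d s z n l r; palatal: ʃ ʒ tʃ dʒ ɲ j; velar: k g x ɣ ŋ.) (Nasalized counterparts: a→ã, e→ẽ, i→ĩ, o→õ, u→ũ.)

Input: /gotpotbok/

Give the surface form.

Rule 1: /t/ before /p/ (labial) → [p]
Rule 1: /t/ before /b/ (labial) → [p]
After rule 1: goppopbok
Rule 2: no segment meets the rule's conditions; no change.

[goppopbok]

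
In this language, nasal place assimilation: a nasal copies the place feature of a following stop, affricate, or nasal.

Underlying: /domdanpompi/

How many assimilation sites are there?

/m/ before /d/ (alveolar) → [n]
/n/ before /p/ (labial) → [m]
2 segments change.

2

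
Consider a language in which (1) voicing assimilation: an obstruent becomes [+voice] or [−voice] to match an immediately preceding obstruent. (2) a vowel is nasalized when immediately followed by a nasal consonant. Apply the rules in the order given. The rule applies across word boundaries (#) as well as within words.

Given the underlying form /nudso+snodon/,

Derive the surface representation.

[nudzo+snodõn]

Rule 1: /s/ after /d/ (voiced) → [z]
After rule 1: nudzo+snodon
Rule 2: /o/ before nasal /n/ → [õ]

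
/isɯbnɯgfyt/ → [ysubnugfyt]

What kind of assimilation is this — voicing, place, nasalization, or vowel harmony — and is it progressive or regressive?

vowel harmony, regressive

/i/→[y] /ɯ/→[u] /ɯ/→[u].
Vowels agree with the last vowel, so the harmony is regressive.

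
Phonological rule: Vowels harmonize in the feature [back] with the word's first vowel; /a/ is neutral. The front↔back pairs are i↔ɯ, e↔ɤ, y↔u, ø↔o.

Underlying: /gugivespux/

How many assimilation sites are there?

/i/ harmonizes with /u/ ([+back]) → [ɯ]
/e/ harmonizes with /u/ ([+back]) → [ɤ]
2 segments change.

2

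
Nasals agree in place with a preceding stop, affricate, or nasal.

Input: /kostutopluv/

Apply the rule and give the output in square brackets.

no segment meets the rule's conditions; no change.

[kostutopluv]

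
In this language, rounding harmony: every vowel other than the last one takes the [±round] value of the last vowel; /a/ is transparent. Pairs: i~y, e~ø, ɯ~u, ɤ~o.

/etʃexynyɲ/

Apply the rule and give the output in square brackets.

[øtʃøxynyɲ]

/e/ harmonizes with /y/ ([+round]) → [ø]
/e/ harmonizes with /y/ ([+round]) → [ø]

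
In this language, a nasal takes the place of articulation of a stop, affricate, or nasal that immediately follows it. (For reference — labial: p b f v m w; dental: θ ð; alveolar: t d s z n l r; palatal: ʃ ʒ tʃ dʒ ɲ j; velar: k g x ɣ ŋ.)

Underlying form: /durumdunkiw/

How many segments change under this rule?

2

/m/ before /d/ (alveolar) → [n]
/n/ before /k/ (velar) → [ŋ]
2 segments change.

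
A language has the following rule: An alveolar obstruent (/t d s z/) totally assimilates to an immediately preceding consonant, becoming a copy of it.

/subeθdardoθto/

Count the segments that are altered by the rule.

/d/ after /θ/ → [θ] (total assimilation)
/d/ after /r/ → [r] (total assimilation)
/t/ after /θ/ → [θ] (total assimilation)
3 segments change.

3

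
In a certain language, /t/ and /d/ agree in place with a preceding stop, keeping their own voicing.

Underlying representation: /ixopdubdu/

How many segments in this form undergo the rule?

/d/ after /p/ (labial) → [b]
/d/ after /b/ (labial) → [b]
2 segments change.

2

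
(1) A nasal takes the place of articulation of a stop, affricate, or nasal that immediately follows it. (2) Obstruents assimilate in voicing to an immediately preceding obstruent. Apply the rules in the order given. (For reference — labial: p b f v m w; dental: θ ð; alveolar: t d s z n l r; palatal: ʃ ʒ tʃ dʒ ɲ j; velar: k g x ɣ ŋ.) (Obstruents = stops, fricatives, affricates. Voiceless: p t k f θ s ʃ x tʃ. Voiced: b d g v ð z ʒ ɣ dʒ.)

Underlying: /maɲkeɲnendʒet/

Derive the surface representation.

[maŋkenneɲdʒet]

Rule 1: /ɲ/ before /k/ (velar) → [ŋ]
Rule 1: /ɲ/ before /n/ (alveolar) → [n]
Rule 1: /n/ before /dʒ/ (palatal) → [ɲ]
After rule 1: maŋkenneɲdʒet
Rule 2: no segment meets the rule's conditions; no change.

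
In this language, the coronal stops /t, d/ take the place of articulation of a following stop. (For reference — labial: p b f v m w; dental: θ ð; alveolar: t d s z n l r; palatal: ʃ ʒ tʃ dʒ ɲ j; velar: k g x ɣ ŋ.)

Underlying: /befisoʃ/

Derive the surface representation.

[befisoʃ]

no segment meets the rule's conditions; no change.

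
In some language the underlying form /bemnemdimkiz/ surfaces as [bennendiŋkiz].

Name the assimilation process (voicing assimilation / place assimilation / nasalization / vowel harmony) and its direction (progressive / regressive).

place assimilation, regressive

/m/→[n] /m/→[n] /m/→[ŋ].
Each target copies a feature from the following segment, so the direction is regressive.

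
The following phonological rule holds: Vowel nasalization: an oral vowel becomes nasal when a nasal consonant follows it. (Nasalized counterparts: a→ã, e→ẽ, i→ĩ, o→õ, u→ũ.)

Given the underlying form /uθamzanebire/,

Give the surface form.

[uθãmzãnebire]

/a/ before nasal /m/ → [ã]
/a/ before nasal /n/ → [ã]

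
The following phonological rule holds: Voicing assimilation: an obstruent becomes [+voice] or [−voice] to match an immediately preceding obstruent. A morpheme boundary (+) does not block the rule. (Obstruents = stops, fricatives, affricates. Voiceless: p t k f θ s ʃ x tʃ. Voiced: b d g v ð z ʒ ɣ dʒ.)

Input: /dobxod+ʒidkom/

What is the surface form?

[dobɣod+ʒidgom]

/x/ after /b/ (voiced) → [ɣ]
/k/ after /d/ (voiced) → [g]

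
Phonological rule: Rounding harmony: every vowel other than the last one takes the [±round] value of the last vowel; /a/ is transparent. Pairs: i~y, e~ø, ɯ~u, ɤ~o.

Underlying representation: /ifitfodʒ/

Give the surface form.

/i/ harmonizes with /o/ ([+round]) → [y]
/i/ harmonizes with /o/ ([+round]) → [y]

[yfytfodʒ]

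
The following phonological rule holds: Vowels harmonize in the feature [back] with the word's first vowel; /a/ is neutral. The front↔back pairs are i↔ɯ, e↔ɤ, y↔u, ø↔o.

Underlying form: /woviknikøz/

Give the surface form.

[wovɯknɯkoz]

/i/ harmonizes with /o/ ([+back]) → [ɯ]
/i/ harmonizes with /o/ ([+back]) → [ɯ]
/ø/ harmonizes with /o/ ([+back]) → [o]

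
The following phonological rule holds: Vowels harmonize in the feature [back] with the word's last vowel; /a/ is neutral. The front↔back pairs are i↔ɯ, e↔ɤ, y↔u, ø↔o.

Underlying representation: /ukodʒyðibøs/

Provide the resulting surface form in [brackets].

[ykødʒyðibøs]

/u/ harmonizes with /ø/ ([-back]) → [y]
/o/ harmonizes with /ø/ ([-back]) → [ø]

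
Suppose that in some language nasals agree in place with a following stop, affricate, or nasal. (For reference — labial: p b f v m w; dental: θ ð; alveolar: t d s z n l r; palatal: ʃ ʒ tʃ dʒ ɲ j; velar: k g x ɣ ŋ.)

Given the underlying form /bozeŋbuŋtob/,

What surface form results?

[bozembuntob]

/ŋ/ before /b/ (labial) → [m]
/ŋ/ before /t/ (alveolar) → [n]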